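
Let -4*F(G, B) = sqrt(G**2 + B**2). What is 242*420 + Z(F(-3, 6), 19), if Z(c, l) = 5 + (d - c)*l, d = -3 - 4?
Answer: 101512 + 57*sqrt(5)/4 ≈ 1.0154e+5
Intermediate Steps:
d = -7
F(G, B) = -sqrt(B**2 + G**2)/4 (F(G, B) = -sqrt(G**2 + B**2)/4 = -sqrt(B**2 + G**2)/4)
Z(c, l) = 5 + l*(-7 - c) (Z(c, l) = 5 + (-7 - c)*l = 5 + l*(-7 - c))
242*420 + Z(F(-3, 6), 19) = 242*420 + (5 - 7*19 - 1*(-sqrt(6**2 + (-3)**2)/4)*19) = 101640 + (5 - 133 - 1*(-sqrt(36 + 9)/4)*19) = 101640 + (5 - 133 - 1*(-3*sqrt(5)/4)*19) = 101640 + (5 - 133 + 57*sqrt(5)/4) = 101640 + (-128 + 57*sqrt(5)/4) = 101512 + 57*sqrt(5)/4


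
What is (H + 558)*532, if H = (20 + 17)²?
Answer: 1025164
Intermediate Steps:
H = 1369 (H = 37² = 1369)
(H + 558)*532 = (1369 + 558)*532 = 1927*532 = 1025164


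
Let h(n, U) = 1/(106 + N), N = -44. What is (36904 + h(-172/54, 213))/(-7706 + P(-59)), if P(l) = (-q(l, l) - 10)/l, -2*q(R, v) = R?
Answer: -134994891/28186099 ≈ -4.7894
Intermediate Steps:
q(R, v) = -R/2
h(n, U) = 1/62 (h(n, U) = 1/(106 - 44) = 1/62)
P(l) = (-10 + l/2)/l (P(l) = (-(-1)*l/2 - 10)/l = (l/2 - 10)/l = (-10 + l/2)/l)
(36904 + h(-172/54, 213))/(-7706 + P(-59)) = (36904 + 1/62)/(-7706 + (1/2)*(-20 - 59)/(-59)) = 2288049/(62*(-7706 + (1/2)*(-1/59)*(-79))) = 2288049/(62*(-7706 + 79/118)) = 2288049/(62*(-909229/118)) = (2288049/62)*(-118/909229) = -134994891/28186099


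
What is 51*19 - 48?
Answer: 921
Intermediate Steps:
51*19 - 48 = 969 - 48 = 921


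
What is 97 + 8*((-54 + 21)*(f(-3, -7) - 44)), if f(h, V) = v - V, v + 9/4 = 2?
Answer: 9931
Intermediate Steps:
v = -1/4 (v = -9/4 + 2 = -1/4 ≈ -0.25000)
f(h, V) = -1/4 - V
97 + 8*((-54 + 21)*(f(-3, -7) - 44)) = 97 + 8*((-54 + 21)*((-1/4 - 1*(-7)) - 44)) = 97 + 8*(-33*((-1/4 + 7) - 44)) = 97 + 8*(-33*(27/4 - 44)) = 97 + 8*(-33*(-149/4)) = 97 + 8*(4917/4) = 97 + 9834 = 9931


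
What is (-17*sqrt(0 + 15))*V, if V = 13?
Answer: -221*sqrt(15) ≈ -855.93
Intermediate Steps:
(-17*sqrt(0 + 15))*V = -17*sqrt(0 + 15)*13 = -17*sqrt(15)*13 = -221*sqrt(15)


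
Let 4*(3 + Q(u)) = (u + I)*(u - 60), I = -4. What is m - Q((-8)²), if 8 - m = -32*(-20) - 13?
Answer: -676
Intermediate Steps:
m = -619 (m = 8 - (-32*(-20) - 13) = 8 - (640 - 13) = 8 - 1*627 = 8 - 627 = -619)
Q(u) = -3 + (-60 + u)*(-4 + u)/4 (Q(u) = -3 + ((u - 4)*(u - 60))/4 = -3 + ((-4 + u)*(-60 + u))/4 = -3 + ((-60 + u)*(-4 + u))/4 = -3 + (-60 + u)*(-4 + u)/4)
m - Q((-8)²) = -619 - (57 - 16*(-8)² + ((-8)²)²/4) = -619 - (57 - 16*64 + (¼)*64²) = -619 - (57 - 1024 + (¼)*4096) = -619 - (57 - 1024 + 1024) = -619 - 1*57 = -619 - 57 = -676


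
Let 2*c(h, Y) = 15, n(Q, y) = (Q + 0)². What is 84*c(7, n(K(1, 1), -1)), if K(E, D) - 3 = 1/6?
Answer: 630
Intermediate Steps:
K(E, D) = 19/6 (K(E, D) = 3 + 1/6 = 3 + 1*(⅙) = 3 + ⅙ = 19/6)
n(Q, y) = Q²
c(h, Y) = 15/2 (c(h, Y) = (½)*15 = 15/2)
84*c(7, n(K(1, 1), -1)) = 84*(15/2) = 630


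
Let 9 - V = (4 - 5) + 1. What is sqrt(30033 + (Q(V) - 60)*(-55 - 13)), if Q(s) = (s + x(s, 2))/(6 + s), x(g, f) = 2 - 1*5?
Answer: sqrt(852145)/5 ≈ 184.62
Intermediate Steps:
x(g, f) = -3 (x(g, f) = 2 - 5 = -3)
V = 9 (V = 9 - ((4 - 5) + 1) = 9 - (-1 + 1) = 9 - 1*0 = 9 + 0 = 9)
Q(s) = (-3 + s)/(6 + s) (Q(s) = (s - 3)/(6 + s) = (-3 + s)/(6 + s))
sqrt(30033 + (Q(V) - 60)*(-55 - 13)) = sqrt(30033 + ((-3 + 9)/(6 + 9) - 60)*(-55 - 13)) = sqrt(30033 + (6/15 - 60)*(-68)) = sqrt(30033 + ((1/15)*6 - 60)*(-68)) = sqrt(30033 + (2/5 - 60)*(-68)) = sqrt(30033 - 298/5*(-68)) = sqrt(30033 + 20264/5) = sqrt(170429/5) = sqrt(852145)/5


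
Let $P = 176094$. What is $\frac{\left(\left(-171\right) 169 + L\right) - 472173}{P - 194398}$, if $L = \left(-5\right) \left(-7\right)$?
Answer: $\frac{501037}{18304} \approx 27.373$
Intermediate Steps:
$L = 35$
$\frac{\left(\left(-171\right) 169 + L\right) - 472173}{P - 194398} = \frac{\left(\left(-171\right) 169 + 35\right) - 472173}{176094 - 194398} = \frac{\left(-28899 + 35\right) - 472173}{-18304} = \left(-28864 - 472173\right) \left(- \frac{1}{18304}\right) = \left(-501037\right) \left(- \frac{1}{18304}\right) = \frac{501037}{18304}$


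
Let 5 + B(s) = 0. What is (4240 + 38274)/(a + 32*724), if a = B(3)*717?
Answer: 42514/19583 ≈ 2.1710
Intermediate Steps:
B(s) = -5 (B(s) = -5 + 0 = -5)
a = -3585 (a = -5*717 = -3585)
(4240 + 38274)/(a + 32*724) = (4240 + 38274)/(-3585 + 32*724) = 42514/(-3585 + 23168) = 42514/19583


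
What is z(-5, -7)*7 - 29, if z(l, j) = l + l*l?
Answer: 111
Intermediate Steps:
z(l, j) = l + l²
z(-5, -7)*7 - 29 = -5*(1 - 5)*7 - 29 = -5*(-4)*7 - 29 = 20*7 - 29 = 140 - 29 = 111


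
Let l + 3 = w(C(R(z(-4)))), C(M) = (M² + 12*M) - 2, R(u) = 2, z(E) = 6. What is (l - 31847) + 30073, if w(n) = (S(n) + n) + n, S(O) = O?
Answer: -1699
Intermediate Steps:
C(M) = -2 + M² + 12*M
w(n) = 3*n (w(n) = (n + n) + n = 2*n + n = 3*n)
l = 75 (l = -3 + 3*(-2 + 2² + 12*2) = -3 + 3*(-2 + 4 + 24) = -3 + 3*26 = -3 + 78 = 75)
(l - 31847) + 30073 = (75 - 31847) + 30073 = -31772 + 30073 = -1699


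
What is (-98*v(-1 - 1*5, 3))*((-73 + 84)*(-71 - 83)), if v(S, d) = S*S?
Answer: 5976432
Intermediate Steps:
v(S, d) = S²
(-98*v(-1 - 1*5, 3))*((-73 + 84)*(-71 - 83)) = (-98*(-1 - 1*5)²)*((-73 + 84)*(-71 - 83)) = (-98*(-1 - 5)²)*(11*(-154)) = -98*(-6)²*(-1694) = -98*36*(-1694) = -3528*(-1694) = 5976432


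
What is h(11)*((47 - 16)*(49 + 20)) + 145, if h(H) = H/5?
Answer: 24254/5 ≈ 4850.8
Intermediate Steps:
h(H) = H/5 (h(H) = H*(⅕) = H/5)
h(11)*((47 - 16)*(49 + 20)) + 145 = ((⅕)*11)*((47 - 16)*(49 + 20)) + 145 = 11*(31*69)/5 + 145 = (11/5)*2139 + 145 = 23529/5 + 145 = 24254/5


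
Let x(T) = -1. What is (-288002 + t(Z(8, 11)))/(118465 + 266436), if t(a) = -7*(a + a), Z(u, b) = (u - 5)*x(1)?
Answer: -287960/384901 ≈ -0.74814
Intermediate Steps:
Z(u, b) = 5 - u (Z(u, b) = (u - 5)*(-1) = (-5 + u)*(-1) = 5 - u)
t(a) = -14*a
(-288002 + t(Z(8, 11)))/(118465 + 266436) = (-288002 - 14*(5 - 1*8))/(118465 + 266436) = (-288002 - 14*(5 - 8))/384901 = (-288002 - 14*(-3))*(1/384901) = (-288002 + 42)*(1/384901) = -287960*1/384901 = -287960/384901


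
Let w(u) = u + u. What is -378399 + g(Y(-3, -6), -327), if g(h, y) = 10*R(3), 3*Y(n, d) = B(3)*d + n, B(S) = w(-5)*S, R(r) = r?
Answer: -378369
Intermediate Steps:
w(u) = 2*u
B(S) = -10*S (B(S) = (2*(-5))*S = -10*S)
Y(n, d) = -10*d + n/3 (Y(n, d) = ((-10*3)*d + n)/3 = (-30*d + n)/3 = (n - 30*d)/3 = -10*d + n/3)
g(h, y) = 30 (g(h, y) = 10*3 = 30)
-378399 + g(Y(-3, -6), -327) = -378399 + 30 = -378369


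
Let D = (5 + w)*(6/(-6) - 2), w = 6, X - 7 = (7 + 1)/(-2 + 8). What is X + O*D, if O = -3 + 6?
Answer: -272/3 ≈ -90.667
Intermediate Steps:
X = 25/3 (X = 7 + (7 + 1)/(-2 + 8) = 7 + 8/6 = 7 + 8*(⅙) = 7 + 4/3 = 25/3 ≈ 8.3333)
O = 3
D = -33 (D = (5 + 6)*(6/(-6) - 2) = 11*(6*(-⅙) - 2) = 11*(-1 - 2) = 11*(-3) = -33)
X + O*D = 25/3 + 3*(-33) = 25/3 - 99 = -272/3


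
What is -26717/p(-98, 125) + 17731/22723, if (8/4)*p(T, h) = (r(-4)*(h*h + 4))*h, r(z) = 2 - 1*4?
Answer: 35246815266/44392220875 ≈ 0.79399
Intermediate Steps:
r(z) = -2 (r(z) = 2 - 4 = -2)
p(T, h) = h*(-8 - 2*h²)/2 (p(T, h) = ((-2*(h*h + 4))*h)/2 = ((-2*(h² + 4))*h)/2 = ((-2*(4 + h²))*h)/2 = ((-8 - 2*h²)*h)/2 = (h*(-8 - 2*h²))/2 = h*(-8 - 2*h²)/2)
-26717/p(-98, 125) + 17731/22723 = -26717*(-1/(125*(4 + 125²))) + 17731/22723 = -26717*(-1/(125*(4 + 15625))) + 17731*(1/22723) = -26717/((-1*125*15629)) + 17731/22723 = -26717/(-1953625) + 17731/22723 = -26717*(-1/1953625) + 17731/22723 = 26717/1953625 + 17731/22723 = 35246815266/44392220875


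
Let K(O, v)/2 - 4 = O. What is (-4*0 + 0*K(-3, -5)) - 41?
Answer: -41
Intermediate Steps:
K(O, v) = 8 + 2*O
(-4*0 + 0*K(-3, -5)) - 41 = (-4*0 + 0*(8 + 2*(-3))) - 41 = (0 + 0*(8 - 6)) - 41 = (0 + 0*2) - 41 = (0 + 0) - 41 = 0 - 41 = -41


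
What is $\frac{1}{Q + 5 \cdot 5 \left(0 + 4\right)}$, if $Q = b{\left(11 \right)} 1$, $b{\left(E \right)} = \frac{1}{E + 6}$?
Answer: $\frac{17}{1701} \approx 0.0099941$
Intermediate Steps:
$b{\left(E \right)} = \frac{1}{6 + E}$
$Q = \frac{1}{17}$ ($Q = \frac{1}{6 + 11} \cdot 1 = \frac{1}{17} \cdot 1 = \frac{1}{17} \approx 0.058824$)
$\frac{1}{Q + 5 \cdot 5 \left(0 + 4\right)} = \frac{1}{\frac{1}{17} + 5 \cdot 5 \left(0 + 4\right)} = \frac{1}{\frac{1}{17} + 25 \cdot 4} = \frac{1}{\frac{1}{17} + 100} = \frac{1}{\frac{1701}{17}} = \frac{17}{1701}$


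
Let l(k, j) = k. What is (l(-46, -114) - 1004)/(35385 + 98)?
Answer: -150/5069 ≈ -0.029592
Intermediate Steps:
(l(-46, -114) - 1004)/(35385 + 98) = (-46 - 1004)/(35385 + 98) = -1050/35483 = -1050*1/35483 = -150/5069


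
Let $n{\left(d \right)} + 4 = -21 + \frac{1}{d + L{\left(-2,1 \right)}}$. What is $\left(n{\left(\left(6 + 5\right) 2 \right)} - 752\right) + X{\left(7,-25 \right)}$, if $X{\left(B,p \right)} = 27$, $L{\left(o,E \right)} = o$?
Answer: $- \frac{14999}{20} \approx -749.95$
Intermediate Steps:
$n{\left(d \right)} = -25 + \frac{1}{-2 + d}$ ($n{\left(d \right)} = -4 - \left(21 - \frac{1}{d - 2}\right) = -4 - \left(21 - \frac{1}{-2 + d}\right) = -25 + \frac{1}{-2 + d}$)
$\left(n{\left(\left(6 + 5\right) 2 \right)} - 752\right) + X{\left(7,-25 \right)} = \left(\frac{51 - 25 \left(6 + 5\right) 2}{-2 + \left(6 + 5\right) 2} - 752\right) + 27 = \left(\frac{51 - 25 \cdot 11 \cdot 2}{-2 + 11 \cdot 2} - 752\right) + 27 = \left(\frac{51 - 550}{-2 + 22} - 752\right) + 27 = \left(\frac{51 - 550}{20} - 752\right) + 27 = \left(\frac{1}{20} \left(-499\right) - 752\right) + 27 = \left(- \frac{499}{20} - 752\right) + 27 = - \frac{15539}{20} + 27 = - \frac{14999}{20}$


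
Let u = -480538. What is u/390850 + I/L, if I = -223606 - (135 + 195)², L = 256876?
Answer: -63349662347/25099996150 ≈ -2.5239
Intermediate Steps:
I = -332506 (I = -223606 - 1*330² = -223606 - 1*108900 = -223606 - 108900 = -332506)
u/390850 + I/L = -480538/390850 - 332506/256876 = -480538*1/390850 - 332506*1/256876 = -240269/195425 - 166253/128438 = -63349662347/25099996150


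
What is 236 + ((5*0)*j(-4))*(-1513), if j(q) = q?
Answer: 236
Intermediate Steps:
236 + ((5*0)*j(-4))*(-1513) = 236 + ((5*0)*(-4))*(-1513) = 236 + (0*(-4))*(-1513) = 236 + 0*(-1513) = 236 + 0 = 236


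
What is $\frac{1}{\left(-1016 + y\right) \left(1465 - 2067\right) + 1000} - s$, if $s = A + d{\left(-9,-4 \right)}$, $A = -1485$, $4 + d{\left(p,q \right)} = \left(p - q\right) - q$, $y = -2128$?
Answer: $\frac{2821595121}{1893688} \approx 1490.0$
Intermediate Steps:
$d{\left(p,q \right)} = -4 + p - 2 q$ ($d{\left(p,q \right)} = -4 + \left(\left(p - q\right) - q\right) = -4 + \left(p - 2 q\right) = -4 + p - 2 q$)
$s = -1490$ ($s = -1485 - 5 = -1490$)
$\frac{1}{\left(-1016 + y\right) \left(1465 - 2067\right) + 1000} - s = \frac{1}{\left(-1016 - 2128\right) \left(1465 - 2067\right) + 1000} - -1490 = \frac{1}{\left(-3144\right) \left(-602\right) + 1000} + 1490 = \frac{1}{1892688 + 1000} + 1490 = \frac{1}{1893688} + 1490 = \frac{2821595121}{1893688}$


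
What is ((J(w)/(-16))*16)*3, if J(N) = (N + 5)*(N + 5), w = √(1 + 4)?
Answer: -90 - 30*√5 ≈ -157.08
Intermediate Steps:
w = √5 ≈ 2.2361
J(N) = (5 + N)² (J(N) = (5 + N)*(5 + N) = (5 + N)²)
((J(w)/(-16))*16)*3 = (((5 + √5)²/(-16))*16)*3 = (((5 + √5)²*(-1/16))*16)*3 = (-(5 + √5)²/16*16)*3 = -(5 + √5)²*3 = -3*(5 + √5)²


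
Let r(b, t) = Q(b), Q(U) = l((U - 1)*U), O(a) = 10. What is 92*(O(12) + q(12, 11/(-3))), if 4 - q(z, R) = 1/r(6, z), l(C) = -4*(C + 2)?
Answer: 41239/32 ≈ 1288.7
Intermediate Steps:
l(C) = -8 - 4*C (l(C) = -4*(2 + C) = -8 - 4*C)
Q(U) = -8 - 4*U*(-1 + U) (Q(U) = -8 - 4*(U - 1)*U = -8 - 4*(-1 + U)*U = -8 - 4*U*(-1 + U))
r(b, t) = -8 - 4*b**2 + 4*b
q(z, R) = 513/128 (q(z, R) = 4 - 1/(-8 - 4*6**2 + 4*6) = 4 - 1/(-8 - 4*36 + 24) = 4 - 1/(-8 - 144 + 24) = 4 - 1/(-128) = 4 - 1*(-1/128) = 4 + 1/128 = 513/128)
92*(O(12) + q(12, 11/(-3))) = 92*(10 + 513/128) = 92*(1793/128) = 41239/32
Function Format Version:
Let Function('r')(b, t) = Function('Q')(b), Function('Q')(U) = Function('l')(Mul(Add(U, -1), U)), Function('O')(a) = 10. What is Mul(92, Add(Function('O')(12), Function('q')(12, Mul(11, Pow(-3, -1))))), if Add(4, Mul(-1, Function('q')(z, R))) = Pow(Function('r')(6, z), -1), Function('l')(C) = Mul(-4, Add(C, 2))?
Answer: Rational(41239, 32) ≈ 1288.7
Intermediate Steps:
Function('l')(C) = Add(-8, Mul(-4, C)) (Function('l')(C) = Mul(-4, Add(2, C)) = Add(-8, Mul(-4, C)))
Function('Q')(U) = Add(-8, Mul(-4, U, Add(-1, U))) (Function('Q')(U) = Add(-8, Mul(-4, Mul(Add(U, -1), U))) = Add(-8, Mul(-4, Mul(Add(-1, U), U))) = Add(-8, Mul(-4, Mul(U, Add(-1, U)))) = Add(-8, Mul(-4, U, Add(-1, U))))
Function('r')(b, t) = Add(-8, Mul(-4, Pow(b, 2)), Mul(4, b))
Function('q')(z, R) = Rational(513, 128) (Function('q')(z, R) = Add(4, Mul(-1, Pow(Add(-8, Mul(-4, Pow(6, 2)), Mul(4, 6)), -1))) = Add(4, Mul(-1, Pow(Add(-8, Mul(-4, 36), 24), -1))) = Add(4, Mul(-1, Pow(Add(-8, -144, 24), -1))) = Add(4, Mul(-1, Pow(-128, -1))) = Add(4, Mul(-1, Rational(-1, 128))) = Add(4, Rational(1, 128)) = Rational(513, 128))
Mul(92, Add(Function('O')(12), Function('q')(12, Mul(11, Pow(-3, -1))))) = Mul(92, Add(10, Rational(513, 128))) = Mul(92, Rational(1793, 128)) = Rational(41239, 32)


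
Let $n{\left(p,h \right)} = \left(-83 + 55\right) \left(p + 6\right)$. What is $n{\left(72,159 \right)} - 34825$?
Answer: $-37009$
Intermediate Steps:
$n{\left(p,h \right)} = -168 - 28 p$ ($n{\left(p,h \right)} = - 28 \left(6 + p\right) = -168 - 28 p$)
$n{\left(72,159 \right)} - 34825 = \left(-168 - 2016\right) - 34825 = -2184 - 34825 = -37009$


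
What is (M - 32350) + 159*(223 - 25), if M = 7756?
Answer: 6888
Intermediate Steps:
(M - 32350) + 159*(223 - 25) = (7756 - 32350) + 159*(223 - 25) = -24594 + 159*198 = -24594 + 31482 = 6888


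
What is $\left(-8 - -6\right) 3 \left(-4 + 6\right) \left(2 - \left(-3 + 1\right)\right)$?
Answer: $-48$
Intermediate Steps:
$\left(-8 - -6\right) 3 \left(-4 + 6\right) \left(2 - \left(-3 + 1\right)\right) = \left(-8 + 6\right) 3 \cdot 2 \left(2 - -2\right) = \left(-2\right) 6 \left(2 + 2\right) = \left(-12\right) 4 = -48$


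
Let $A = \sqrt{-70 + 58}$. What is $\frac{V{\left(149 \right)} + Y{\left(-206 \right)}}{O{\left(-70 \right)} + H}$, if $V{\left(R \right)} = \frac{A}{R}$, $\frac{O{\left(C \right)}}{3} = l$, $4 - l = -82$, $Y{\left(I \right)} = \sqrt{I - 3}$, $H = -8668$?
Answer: $i \left(- \frac{\sqrt{209}}{8410} - \frac{\sqrt{3}}{626545}\right) \approx - 0.0017218 i$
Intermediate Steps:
$A = 2 i \sqrt{3}$ ($A = \sqrt{-12} = 2 i \sqrt{3} \approx 3.4641 i$)
$Y{\left(I \right)} = \sqrt{-3 + I}$
$l = 86$ ($l = 4 - -82 = 4 + 82 = 86$)
$O{\left(C \right)} = 258$ ($O{\left(C \right)} = 3 \cdot 86 = 258$)
$V{\left(R \right)} = \frac{2 i \sqrt{3}}{R}$
$\frac{V{\left(149 \right)} + Y{\left(-206 \right)}}{O{\left(-70 \right)} + H} = \frac{\frac{2 i \sqrt{3}}{149} + \sqrt{-3 - 206}}{258 - 8668} = \frac{2 i \sqrt{3} \cdot \frac{1}{149} + \sqrt{-209}}{-8410} = \left(\frac{2 i \sqrt{3}}{149} + i \sqrt{209}\right) \left(- \frac{1}{8410}\right) = \left(i \sqrt{209} + \frac{2 i \sqrt{3}}{149}\right) \left(- \frac{1}{8410}\right) = - \frac{i \sqrt{209}}{8410} - \frac{i \sqrt{3}}{626545}$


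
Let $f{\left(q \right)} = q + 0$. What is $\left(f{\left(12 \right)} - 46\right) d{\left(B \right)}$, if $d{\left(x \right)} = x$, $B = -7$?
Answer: $238$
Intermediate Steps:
$f{\left(q \right)} = q$
$\left(f{\left(12 \right)} - 46\right) d{\left(B \right)} = \left(12 - 46\right) \left(-7\right) = \left(-34\right) \left(-7\right) = 238$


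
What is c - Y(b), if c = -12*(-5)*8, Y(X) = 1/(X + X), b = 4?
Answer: 3839/8 ≈ 479.88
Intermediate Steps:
Y(X) = 1/(2*X)
c = 480 (c = 60*8 = 480)
c - Y(b) = 480 - 1/(2*4) = 480 - 1*1/8 = 480 - 1/8 = 3839/8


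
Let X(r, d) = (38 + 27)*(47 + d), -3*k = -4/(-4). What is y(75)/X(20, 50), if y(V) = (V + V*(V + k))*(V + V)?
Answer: 170250/1261 ≈ 135.01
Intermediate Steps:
k = -⅓ (k = -(-4)/(3*(-4)) = -(-4)*(-1)/(3*4) = -⅓*1 = -⅓ ≈ -0.33333)
y(V) = 2*V*(V + V*(-⅓ + V)) (y(V) = (V + V*(V - ⅓))*(V + V) = (V + V*(-⅓ + V))*(2*V) = 2*V*(V + V*(-⅓ + V)))
X(r, d) = 3055 + 65*d (X(r, d) = 65*(47 + d) = 3055 + 65*d)
y(75)/X(20, 50) = (75²*(4/3 + 2*75))/(3055 + 65*50) = (5625*(4/3 + 150))/(3055 + 3250) = (5625*(454/3))/6305 = 851250*(1/6305) = 170250/1261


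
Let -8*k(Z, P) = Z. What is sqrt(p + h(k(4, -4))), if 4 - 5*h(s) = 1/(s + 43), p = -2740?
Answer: I*sqrt(19790754)/85 ≈ 52.337*I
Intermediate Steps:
k(Z, P) = -Z/8
h(s) = 4/5 - 1/(5*(43 + s)) (h(s) = 4/5 - 1/(5*(s + 43)) = 4/5 - 1/(5*(43 + s)))
sqrt(p + h(k(4, -4))) = sqrt(-2740 + (171 + 4*(-1/8*4))/(5*(43 - 1/8*4))) = sqrt(-2740 + (171 + 4*(-1/2))/(5*(43 - 1/2))) = sqrt(-2740 + (171 - 2)/(5*(85/2))) = sqrt(-2740 + (1/5)*(2/85)*169) = sqrt(-2740 + 338/425) = sqrt(-1164162/425) = I*sqrt(19790754)/85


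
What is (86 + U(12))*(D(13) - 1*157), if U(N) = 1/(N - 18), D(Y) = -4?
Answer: -82915/6 ≈ -13819.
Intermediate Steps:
U(N) = 1/(-18 + N)
(86 + U(12))*(D(13) - 1*157) = (86 + 1/(-18 + 12))*(-4 - 1*157) = (86 + 1/(-6))*(-4 - 157) = (86 - ⅙)*(-161) = (515/6)*(-161) = -82915/6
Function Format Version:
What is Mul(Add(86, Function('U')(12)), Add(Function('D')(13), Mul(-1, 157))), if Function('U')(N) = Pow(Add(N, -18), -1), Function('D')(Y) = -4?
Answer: Rational(-82915, 6) ≈ -13819.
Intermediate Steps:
Function('U')(N) = Pow(Add(-18, N), -1)
Mul(Add(86, Function('U')(12)), Add(Function('D')(13), Mul(-1, 157))) = Mul(Add(86, Pow(Add(-18, 12), -1)), Add(-4, Mul(-1, 157))) = Mul(Add(86, Pow(-6, -1)), Add(-4, -157)) = Mul(Add(86, Rational(-1, 6)), -161) = Mul(Rational(515, 6), -161) = Rational(-82915, 6)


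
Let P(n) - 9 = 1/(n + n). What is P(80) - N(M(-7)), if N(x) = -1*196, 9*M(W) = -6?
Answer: 32801/160 ≈ 205.01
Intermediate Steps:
M(W) = -2/3 (M(W) = (1/9)*(-6) = -2/3)
P(n) = 9 + 1/(2*n) (P(n) = 9 + 1/(n + n) = 9 + 1/(2*n))
N(x) = -196
P(80) - N(M(-7)) = (9 + (1/2)/80) - 1*(-196) = (9 + (1/2)*(1/80)) + 196 = (9 + 1/160) + 196 = 1441/160 + 196 = 32801/160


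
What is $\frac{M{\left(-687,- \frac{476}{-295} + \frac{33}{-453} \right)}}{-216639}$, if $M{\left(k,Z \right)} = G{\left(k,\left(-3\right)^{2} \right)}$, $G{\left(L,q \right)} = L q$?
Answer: $\frac{687}{24071} \approx 0.028541$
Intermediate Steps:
$M{\left(k,Z \right)} = 9 k$ ($M{\left(k,Z \right)} = k \left(-3\right)^{2} = k 9 = 9 k$)
$\frac{M{\left(-687,- \frac{476}{-295} + \frac{33}{-453} \right)}}{-216639} = \frac{9 \left(-687\right)}{-216639} = \left(-6183\right) \left(- \frac{1}{216639}\right) = \frac{687}{24071}$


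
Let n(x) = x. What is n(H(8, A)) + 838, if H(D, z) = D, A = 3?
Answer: 846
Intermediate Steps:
n(H(8, A)) + 838 = 8 + 838 = 846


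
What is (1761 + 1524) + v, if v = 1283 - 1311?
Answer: 3257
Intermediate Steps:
v = -28
(1761 + 1524) + v = (1761 + 1524) - 28 = 3285 - 28 = 3257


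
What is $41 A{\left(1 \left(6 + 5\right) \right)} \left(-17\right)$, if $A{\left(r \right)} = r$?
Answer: $-7667$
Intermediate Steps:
$41 A{\left(1 \left(6 + 5\right) \right)} \left(-17\right) = 41 \cdot 1 \left(6 + 5\right) \left(-17\right) = 41 \cdot 1 \cdot 11 \left(-17\right) = 41 \cdot 11 \left(-17\right) = 451 \left(-17\right) = -7667$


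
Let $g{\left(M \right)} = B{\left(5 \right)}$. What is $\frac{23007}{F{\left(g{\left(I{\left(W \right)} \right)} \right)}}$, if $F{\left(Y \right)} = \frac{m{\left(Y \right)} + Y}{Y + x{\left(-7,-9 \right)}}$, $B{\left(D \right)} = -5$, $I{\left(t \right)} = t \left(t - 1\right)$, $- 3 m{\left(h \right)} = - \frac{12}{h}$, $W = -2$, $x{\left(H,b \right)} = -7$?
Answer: $\frac{1380420}{29} \approx 47601.0$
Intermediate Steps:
$m{\left(h \right)} = \frac{4}{h}$ ($m{\left(h \right)} = - \frac{\left(-12\right) \frac{1}{h}}{3} = \frac{4}{h}$)
$I{\left(t \right)} = t \left(-1 + t\right)$
$g{\left(M \right)} = -5$
$F{\left(Y \right)} = \frac{Y + \frac{4}{Y}}{-7 + Y}$ ($F{\left(Y \right)} = \frac{\frac{4}{Y} + Y}{Y - 7} = \frac{Y + \frac{4}{Y}}{-7 + Y}$)
$\frac{23007}{F{\left(g{\left(I{\left(W \right)} \right)} \right)}} = \frac{23007}{\frac{1}{-5} \frac{1}{-7 - 5} \left(4 + \left(-5\right)^{2}\right)} = \frac{23007}{\left(- \frac{1}{5}\right) \frac{1}{-12} \left(4 + 25\right)} = \frac{23007}{\left(- \frac{1}{5}\right) \left(- \frac{1}{12}\right) 29} = \frac{23007}{\frac{29}{60}} = 23007 \cdot \frac{60}{29} = \frac{1380420}{29}$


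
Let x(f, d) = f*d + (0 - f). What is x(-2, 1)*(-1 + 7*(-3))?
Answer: 0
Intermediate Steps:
x(f, d) = -f + d*f (x(f, d) = d*f - f = -f + d*f)
x(-2, 1)*(-1 + 7*(-3)) = (-2*(-1 + 1))*(-1 + 7*(-3)) = (-2*0)*(-1 - 21) = 0*(-22) = 0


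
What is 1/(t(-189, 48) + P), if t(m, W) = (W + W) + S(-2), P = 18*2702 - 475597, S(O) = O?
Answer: -1/426867 ≈ -2.3427e-6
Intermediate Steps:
P = -426961 (P = 48636 - 475597 = -426961)
t(m, W) = -2 + 2*W (t(m, W) = (W + W) - 2 = 2*W - 2 = -2 + 2*W)
1/(t(-189, 48) + P) = 1/((-2 + 2*48) - 426961) = 1/((-2 + 96) - 426961) = 1/(94 - 426961) = 1/(-426867) = -1/426867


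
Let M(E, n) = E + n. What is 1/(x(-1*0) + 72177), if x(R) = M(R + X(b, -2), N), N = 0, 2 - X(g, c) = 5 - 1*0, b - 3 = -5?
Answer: 1/72174 ≈ 1.3855e-5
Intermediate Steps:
b = -2 (b = 3 - 5 = -2)
X(g, c) = -3 (X(g, c) = 2 - (5 - 1*0) = 2 - (5 + 0) = 2 - 1*5 = 2 - 5 = -3)
x(R) = -3 + R (x(R) = (R - 3) + 0 = (-3 + R) + 0 = -3 + R)
1/(x(-1*0) + 72177) = 1/((-3 - 1*0) + 72177) = 1/((-3 + 0) + 72177) = 1/(-3 + 72177) = 1/72174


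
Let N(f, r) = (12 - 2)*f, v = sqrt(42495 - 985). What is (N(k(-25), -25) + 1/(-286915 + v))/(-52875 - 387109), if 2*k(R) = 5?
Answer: -51450102649/905489004794714 + sqrt(41510)/36219560191788560 ≈ -5.6820e-5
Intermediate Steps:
v = sqrt(41510) ≈ 203.74
k(R) = 5/2 (k(R) = (1/2)*5 = 5/2)
N(f, r) = 10*f
(N(k(-25), -25) + 1/(-286915 + v))/(-52875 - 387109) = (10*(5/2) + 1/(-286915 + sqrt(41510)))/(-52875 - 387109) = (25 + 1/(-286915 + sqrt(41510)))/(-439984) = (25 + 1/(-286915 + sqrt(41510)))*(-1/439984) = -25/439984 - 1/(439984*(-286915 + sqrt(41510)))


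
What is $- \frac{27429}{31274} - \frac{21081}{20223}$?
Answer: $- \frac{404661287}{210818034} \approx -1.9195$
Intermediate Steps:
$- \frac{27429}{31274} - \frac{21081}{20223} = \left(-27429\right) \frac{1}{31274} - \frac{7027}{6741} = - \frac{27429}{31274} - \frac{7027}{6741} = - \frac{404661287}{210818034}$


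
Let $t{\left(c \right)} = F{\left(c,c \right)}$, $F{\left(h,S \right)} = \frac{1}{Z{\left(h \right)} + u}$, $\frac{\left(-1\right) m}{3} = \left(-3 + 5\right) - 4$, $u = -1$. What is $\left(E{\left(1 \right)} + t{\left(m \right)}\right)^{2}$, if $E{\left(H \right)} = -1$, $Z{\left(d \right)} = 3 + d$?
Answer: $\frac{49}{64} \approx 0.76563$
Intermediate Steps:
$m = 6$ ($m = - 3 \left(\left(-3 + 5\right) - 4\right) = - 3 \left(2 - 4\right) = \left(-3\right) \left(-2\right) = 6$)
$F{\left(h,S \right)} = \frac{1}{2 + h}$ ($F{\left(h,S \right)} = \frac{1}{\left(3 + h\right) - 1} = \frac{1}{2 + h}$)
$t{\left(c \right)} = \frac{1}{2 + c}$
$\left(E{\left(1 \right)} + t{\left(m \right)}\right)^{2} = \left(-1 + \frac{1}{2 + 6}\right)^{2} = \left(-1 + \frac{1}{8}\right)^{2} = \left(- \frac{7}{8}\right)^{2} = \frac{49}{64}$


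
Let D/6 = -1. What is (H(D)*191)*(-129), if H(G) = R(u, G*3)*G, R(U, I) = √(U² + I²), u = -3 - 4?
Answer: 147834*√373 ≈ 2.8551e+6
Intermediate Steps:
u = -7
D = -6 (D = 6*(-1) = -6)
R(U, I) = √(I² + U²)
H(G) = G*√(49 + 9*G²) (H(G) = √((G*3)² + (-7)²)*G = √((3*G)² + 49)*G = √(9*G² + 49)*G = √(49 + 9*G²)*G = G*√(49 + 9*G²))
(H(D)*191)*(-129) = (-6*√(49 + 9*(-6)²)*191)*(-129) = (-6*√(49 + 9*36)*191)*(-129) = (-6*√(49 + 324)*191)*(-129) = (-6*√373*191)*(-129) = -1146*√373*(-129) = 147834*√373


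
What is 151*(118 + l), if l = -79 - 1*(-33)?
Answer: 10872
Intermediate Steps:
l = -46 (l = -79 + 33 = -46)
151*(118 + l) = 151*(118 - 46) = 151*72 = 10872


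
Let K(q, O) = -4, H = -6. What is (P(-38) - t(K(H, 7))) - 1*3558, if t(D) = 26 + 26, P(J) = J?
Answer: -3648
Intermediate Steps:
t(D) = 52
(P(-38) - t(K(H, 7))) - 1*3558 = (-38 - 1*52) - 1*3558 = (-38 - 52) - 3558 = -90 - 3558 = -3648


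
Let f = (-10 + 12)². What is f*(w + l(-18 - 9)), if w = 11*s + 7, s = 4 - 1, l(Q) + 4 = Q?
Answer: 36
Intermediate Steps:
l(Q) = -4 + Q
s = 3
w = 40 (w = 11*3 + 7 = 33 + 7 = 40)
f = 4 (f = 2² = 4)
f*(w + l(-18 - 9)) = 4*(40 + (-4 + (-18 - 9))) = 4*(40 + (-4 - 27)) = 4*(40 - 31) = 4*9 = 36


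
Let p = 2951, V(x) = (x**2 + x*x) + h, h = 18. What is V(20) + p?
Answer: 3769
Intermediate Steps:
V(x) = 18 + 2*x**2 (V(x) = (x**2 + x*x) + 18 = (x**2 + x**2) + 18 = 2*x**2 + 18 = 18 + 2*x**2)
V(20) + p = (18 + 2*20**2) + 2951 = (18 + 2*400) + 2951 = (18 + 800) + 2951 = 818 + 2951 = 3769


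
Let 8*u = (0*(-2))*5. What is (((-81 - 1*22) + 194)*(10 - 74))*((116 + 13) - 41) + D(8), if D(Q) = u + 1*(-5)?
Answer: -512517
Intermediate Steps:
u = 0 (u = ((0*(-2))*5)/8 = (0*5)/8 = (⅛)*0 = 0)
D(Q) = -5 (D(Q) = 0 + 1*(-5) = 0 - 5 = -5)
(((-81 - 1*22) + 194)*(10 - 74))*((116 + 13) - 41) + D(8) = (((-81 - 1*22) + 194)*(10 - 74))*((116 + 13) - 41) - 5 = (((-81 - 22) + 194)*(-64))*(129 - 41) - 5 = ((-103 + 194)*(-64))*88 - 5 = (91*(-64))*88 - 5 = -5824*88 - 5 = -512512 - 5 = -512517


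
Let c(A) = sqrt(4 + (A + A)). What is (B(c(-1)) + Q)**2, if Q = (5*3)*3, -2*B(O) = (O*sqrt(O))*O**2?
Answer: (45 - 2**(3/4))**2 ≈ 1876.5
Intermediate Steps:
c(A) = sqrt(4 + 2*A)
B(O) = -O**(7/2)/2 (B(O) = -O*sqrt(O)*O**2/2 = -O**(3/2)*O**2/2 = -O**(7/2)/2)
Q = 45 (Q = 15*3 = 45)
(B(c(-1)) + Q)**2 = (-(4 + 2*(-1))**(7/4)/2 + 45)**2 = (-(4 - 2)**(7/4)/2 + 45)**2 = (-2*2**(3/4)/2 + 45)**2 = (-2**(3/4) + 45)**2 = (45 - 2**(3/4))**2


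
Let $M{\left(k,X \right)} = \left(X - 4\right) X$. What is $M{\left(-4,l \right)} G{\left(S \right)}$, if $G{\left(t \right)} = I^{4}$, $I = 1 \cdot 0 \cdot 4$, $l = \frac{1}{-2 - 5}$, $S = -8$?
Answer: $0$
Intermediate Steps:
$l = - \frac{1}{7}$ ($l = \frac{1}{-7} = - \frac{1}{7} \approx -0.14286$)
$I = 0$ ($I = 0 \cdot 4 = 0$)
$M{\left(k,X \right)} = X \left(-4 + X\right)$ ($M{\left(k,X \right)} = \left(-4 + X\right) X = X \left(-4 + X\right)$)
$G{\left(t \right)} = 0$ ($G{\left(t \right)} = 0^{4} = 0$)
$M{\left(-4,l \right)} G{\left(S \right)} = - \frac{-4 - \frac{1}{7}}{7} \cdot 0 = \left(- \frac{1}{7}\right) \left(- \frac{29}{7}\right) 0 = \frac{29}{49} \cdot 0 = 0$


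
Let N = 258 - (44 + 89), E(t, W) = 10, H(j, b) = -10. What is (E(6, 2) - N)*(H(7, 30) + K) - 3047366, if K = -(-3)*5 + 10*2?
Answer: -3050241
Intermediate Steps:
N = 125 (N = 258 - 1*133 = 258 - 133 = 125)
K = 35 (K = -3*(-5) + 20 = 15 + 20 = 35)
(E(6, 2) - N)*(H(7, 30) + K) - 3047366 = (10 - 1*125)*(-10 + 35) - 3047366 = (10 - 125)*25 - 3047366 = -115*25 - 3047366 = -2875 - 3047366 = -3050241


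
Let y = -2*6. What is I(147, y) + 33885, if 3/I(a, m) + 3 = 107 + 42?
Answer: 4947213/146 ≈ 33885.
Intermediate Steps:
y = -12
I(a, m) = 3/146 (I(a, m) = 3/(-3 + (107 + 42)) = 3/(-3 + 149) = 3/146)
I(147, y) + 33885 = 3/146 + 33885 = 4947213/146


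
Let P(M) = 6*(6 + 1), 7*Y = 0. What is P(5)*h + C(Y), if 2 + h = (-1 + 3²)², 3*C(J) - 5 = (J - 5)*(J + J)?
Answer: 7817/3 ≈ 2605.7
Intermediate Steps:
Y = 0 (Y = (⅐)*0 = 0)
C(J) = 5/3 + 2*J*(-5 + J)/3 (C(J) = 5/3 + ((J - 5)*(J + J))/3 = 5/3 + ((-5 + J)*(2*J))/3 = 5/3 + (2*J*(-5 + J))/3 = 5/3 + 2*J*(-5 + J)/3)
h = 62 (h = -2 + (-1 + 3²)² = -2 + (-1 + 9)² = -2 + 8² = -2 + 64 = 62)
P(M) = 42 (P(M) = 6*7 = 42)
P(5)*h + C(Y) = 42*62 + (5/3 - 10/3*0 + (⅔)*0²) = 2604 + (5/3 + 0 + (⅔)*0) = 2604 + (5/3 + 0 + 0) = 2604 + 5/3 = 7817/3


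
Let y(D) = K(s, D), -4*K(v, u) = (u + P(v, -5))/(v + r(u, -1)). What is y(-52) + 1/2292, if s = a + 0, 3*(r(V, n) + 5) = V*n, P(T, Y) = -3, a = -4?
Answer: 9457/5730 ≈ 1.6504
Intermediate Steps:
r(V, n) = -5 + V*n/3 (r(V, n) = -5 + (V*n)/3 = -5 + V*n/3)
s = -4 (s = -4 + 0 = -4)
K(v, u) = -(-3 + u)/(4*(-5 + v - u/3)) (K(v, u) = -(u - 3)/(4*(v + (-5 + (⅓)*u*(-1)))) = -(-3 + u)/(4*(v + (-5 - u/3))) = -(-3 + u)/(4*(-5 + v - u/3)))
y(D) = 3*(3 - D)/(4*(-27 - D)) (y(D) = 3*(3 - D)/(4*(-15 - D + 3*(-4))) = 3*(3 - D)/(4*(-15 - D - 12)) = 3*(3 - D)/(4*(-27 - D)))
y(-52) + 1/2292 = 3*(-3 - 52)/(4*(27 - 52)) + 1/2292 = (¾)*(-55)/(-25) + 1/2292 = (¾)*(-1/25)*(-55) + 1/2292 = 33/20 + 1/2292 = 9457/5730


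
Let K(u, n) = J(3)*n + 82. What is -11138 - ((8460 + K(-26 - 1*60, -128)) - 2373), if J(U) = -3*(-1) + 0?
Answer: -16923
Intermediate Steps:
J(U) = 3 (J(U) = 3 + 0 = 3)
K(u, n) = 82 + 3*n (K(u, n) = 3*n + 82 = 82 + 3*n)
-11138 - ((8460 + K(-26 - 1*60, -128)) - 2373) = -11138 - ((8460 + (82 + 3*(-128))) - 2373) = -11138 - ((8460 + (82 - 384)) - 2373) = -11138 - ((8460 - 302) - 2373) = -11138 - (8158 - 2373) = -11138 - 1*5785 = -11138 - 5785 = -16923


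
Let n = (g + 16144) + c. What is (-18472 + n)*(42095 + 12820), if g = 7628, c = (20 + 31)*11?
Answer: 321856815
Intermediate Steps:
c = 561 (c = 51*11 = 561)
n = 24333 (n = (7628 + 16144) + 561 = 23772 + 561 = 24333)
(-18472 + n)*(42095 + 12820) = (-18472 + 24333)*(42095 + 12820) = 5861*54915 = 321856815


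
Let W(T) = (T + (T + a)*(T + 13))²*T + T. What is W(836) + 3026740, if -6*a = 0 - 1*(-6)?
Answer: 421132061980412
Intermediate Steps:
a = -1 (a = -(0 - 1*(-6))/6 = -(0 + 6)/6 = -⅙*6 = -1)
W(T) = T + T*(T + (-1 + T)*(13 + T))² (W(T) = (T + (T - 1)*(T + 13))²*T + T = (T + (-1 + T)*(13 + T))²*T + T = T*(T + (-1 + T)*(13 + T))² + T = T + T*(T + (-1 + T)*(13 + T))²)
W(836) + 3026740 = 836*(1 + (-13 + 836² + 13*836)²) + 3026740 = 836*(1 + (-13 + 698896 + 10868)²) + 3026740 = 836*(1 + 709751²) + 3026740 = 836*(1 + 503746482001) + 3026740 = 836*503746482002 + 3026740 = 421132058953672 + 3026740 = 421132061980412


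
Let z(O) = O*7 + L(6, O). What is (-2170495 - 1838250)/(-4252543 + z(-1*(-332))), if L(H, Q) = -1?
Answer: 61673/65388 ≈ 0.94318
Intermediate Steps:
z(O) = -1 + 7*O (z(O) = O*7 - 1 = 7*O - 1 = -1 + 7*O)
(-2170495 - 1838250)/(-4252543 + z(-1*(-332))) = (-2170495 - 1838250)/(-4252543 + (-1 + 7*(-1*(-332)))) = -4008745/(-4252543 + (-1 + 7*332)) = -4008745/(-4252543 + (-1 + 2324)) = -4008745/(-4252543 + 2323) = -4008745/(-4250220) = -4008745*(-1/4250220) = 61673/65388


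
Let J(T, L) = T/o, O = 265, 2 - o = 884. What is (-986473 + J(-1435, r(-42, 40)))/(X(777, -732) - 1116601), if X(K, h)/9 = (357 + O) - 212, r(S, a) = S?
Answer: 124295393/140226786 ≈ 0.88639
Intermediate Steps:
o = -882 (o = 2 - 1*884 = 2 - 884 = -882)
X(K, h) = 3690 (X(K, h) = 9*((357 + 265) - 212) = 9*(622 - 212) = 9*410 = 3690)
J(T, L) = -T/882 (J(T, L) = T/(-882) = T*(-1/882) = -T/882)
(-986473 + J(-1435, r(-42, 40)))/(X(777, -732) - 1116601) = (-986473 - 1/882*(-1435))/(3690 - 1116601) = (-986473 + 205/126)/(-1112911) = -124295393/126*(-1/1112911) = 124295393/140226786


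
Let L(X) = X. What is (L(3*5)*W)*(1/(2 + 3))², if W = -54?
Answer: -162/5 ≈ -32.400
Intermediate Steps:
(L(3*5)*W)*(1/(2 + 3))² = ((3*5)*(-54))*(1/(2 + 3))² = (15*(-54))*(1/5)² = -810*(⅕)² = -810*1/25 = -162/5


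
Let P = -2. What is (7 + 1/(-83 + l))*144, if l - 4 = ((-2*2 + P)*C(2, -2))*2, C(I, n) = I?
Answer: 103680/103 ≈ 1006.6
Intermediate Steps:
l = -20 (l = 4 + ((-2*2 - 2)*2)*2 = 4 + ((-4 - 2)*2)*2 = 4 - 6*2*2 = 4 - 12*2 = 4 - 24 = -20)
(7 + 1/(-83 + l))*144 = (7 + 1/(-83 - 20))*144 = (7 + 1/(-103))*144 = (7 - 1/103)*144 = (720/103)*144 = 103680/103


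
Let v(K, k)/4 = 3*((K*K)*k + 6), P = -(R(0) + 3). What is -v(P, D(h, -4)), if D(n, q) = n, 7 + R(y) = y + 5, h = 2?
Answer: -96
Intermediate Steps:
R(y) = -2 + y (R(y) = -7 + (y + 5) = -7 + (5 + y) = -2 + y)
P = -1 (P = -((-2 + 0) + 3) = -(-2 + 3) = -1*1 = -1)
v(K, k) = 72 + 12*k*K² (v(K, k) = 4*(3*((K*K)*k + 6)) = 4*(3*(K²*k + 6)) = 4*(3*(k*K² + 6)) = 4*(3*(6 + k*K²)) = 4*(18 + 3*k*K²) = 72 + 12*k*K²)
-v(P, D(h, -4)) = -(72 + 12*2*(-1)²) = -(72 + 12*2*1) = -(72 + 24) = -1*96 = -96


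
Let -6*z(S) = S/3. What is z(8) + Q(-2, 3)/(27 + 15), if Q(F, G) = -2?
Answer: -31/63 ≈ -0.49206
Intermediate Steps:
z(S) = -S/18 (z(S) = -S/(6*3) = -S/18)
z(8) + Q(-2, 3)/(27 + 15) = -1/18*8 - 2/(27 + 15) = -4/9 - 2/42 = -4/9 - 2*1/42 = -4/9 - 1/21 = -31/63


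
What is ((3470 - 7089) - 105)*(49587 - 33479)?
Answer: -59986192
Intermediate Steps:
((3470 - 7089) - 105)*(49587 - 33479) = (-3619 - 105)*16108 = -3724*16108 = -59986192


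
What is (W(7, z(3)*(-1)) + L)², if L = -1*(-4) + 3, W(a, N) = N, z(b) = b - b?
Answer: 49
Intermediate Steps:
z(b) = 0
L = 7 (L = 4 + 3 = 7)
(W(7, z(3)*(-1)) + L)² = (0*(-1) + 7)² = (0 + 7)² = 7² = 49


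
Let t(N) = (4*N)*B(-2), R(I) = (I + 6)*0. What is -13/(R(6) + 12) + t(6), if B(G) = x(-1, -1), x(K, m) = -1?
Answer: -301/12 ≈ -25.083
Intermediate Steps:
R(I) = 0 (R(I) = (6 + I)*0 = 0)
B(G) = -1
t(N) = -4*N (t(N) = (4*N)*(-1) = -4*N)
-13/(R(6) + 12) + t(6) = -13/(0 + 12) - 4*6 = -13/12 - 24 = -301/12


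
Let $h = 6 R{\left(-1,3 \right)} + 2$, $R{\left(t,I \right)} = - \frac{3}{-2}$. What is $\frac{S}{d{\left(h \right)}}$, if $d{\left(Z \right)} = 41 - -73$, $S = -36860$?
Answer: $- \frac{970}{3} \approx -323.33$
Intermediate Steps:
$R{\left(t,I \right)} = \frac{3}{2}$ ($R{\left(t,I \right)} = \left(-3\right) \left(- \frac{1}{2}\right) = \frac{3}{2}$)
$h = 11$ ($h = 6 \cdot \frac{3}{2} + 2 = 9 + 2 = 11$)
$d{\left(Z \right)} = 114$ ($d{\left(Z \right)} = 41 + 73 = 114$)
$\frac{S}{d{\left(h \right)}} = - \frac{36860}{114} = \left(-36860\right) \frac{1}{114} = - \frac{970}{3}$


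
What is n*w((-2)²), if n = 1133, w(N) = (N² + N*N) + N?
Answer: 40788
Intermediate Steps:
w(N) = N + 2*N² (w(N) = (N² + N²) + N = 2*N² + N = N + 2*N²)
n*w((-2)²) = 1133*((-2)²*(1 + 2*(-2)²)) = 1133*(4*(1 + 2*4)) = 1133*(4*(1 + 8)) = 1133*(4*9) = 1133*36 = 40788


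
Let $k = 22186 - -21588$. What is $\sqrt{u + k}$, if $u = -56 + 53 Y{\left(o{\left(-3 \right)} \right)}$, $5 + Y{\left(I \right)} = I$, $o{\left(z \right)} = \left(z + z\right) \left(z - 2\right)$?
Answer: $\sqrt{45043} \approx 212.23$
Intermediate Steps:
$o{\left(z \right)} = 2 z \left(-2 + z\right)$
$Y{\left(I \right)} = -5 + I$
$u = 1269$ ($u = -56 + 53 \left(-5 + 2 \left(-3\right) \left(-2 - 3\right)\right) = -56 + 53 \left(-5 + 2 \left(-3\right) \left(-5\right)\right) = -56 + 53 \left(-5 + 30\right) = -56 + 53 \cdot 25 = -56 + 1325 = 1269$)
$k = 43774$ ($k = 22186 + 21588 = 43774$)
$\sqrt{u + k} = \sqrt{1269 + 43774} = \sqrt{45043}$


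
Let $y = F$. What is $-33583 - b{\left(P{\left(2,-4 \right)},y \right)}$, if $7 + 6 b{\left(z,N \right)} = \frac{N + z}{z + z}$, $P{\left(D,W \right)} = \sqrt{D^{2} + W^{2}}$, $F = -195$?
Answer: $- \frac{402983}{12} + \frac{13 \sqrt{5}}{8} \approx -33578.0$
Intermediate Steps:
$y = -195$
$b{\left(z,N \right)} = - \frac{7}{6} + \frac{N + z}{12 z}$ ($b{\left(z,N \right)} = - \frac{7}{6} + \frac{\left(N + z\right) \frac{1}{z + z}}{6} = - \frac{7}{6} + \frac{\left(N + z\right) \frac{1}{2 z}}{6} = - \frac{7}{6} + \frac{\frac{1}{2} \frac{1}{z} \left(N + z\right)}{6} = - \frac{7}{6} + \frac{N + z}{12 z}$)
$-33583 - b{\left(P{\left(2,-4 \right)},y \right)} = -33583 - \frac{-195 - 13 \sqrt{2^{2} + \left(-4\right)^{2}}}{12 \sqrt{2^{2} + \left(-4\right)^{2}}} = -33583 - \frac{-195 - 13 \sqrt{4 + 16}}{12 \sqrt{4 + 16}} = -33583 - \frac{-195 - 13 \sqrt{20}}{12 \sqrt{20}} = -33583 - \frac{-195 - 13 \cdot 2 \sqrt{5}}{12 \cdot 2 \sqrt{5}} = -33583 - \frac{\frac{\sqrt{5}}{10} \left(-195 - 26 \sqrt{5}\right)}{12} = -33583 - \frac{\sqrt{5} \left(-195 - 26 \sqrt{5}\right)}{120}$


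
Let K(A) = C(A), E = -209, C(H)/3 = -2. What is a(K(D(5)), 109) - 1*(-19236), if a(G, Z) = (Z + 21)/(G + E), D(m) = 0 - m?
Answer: 827122/43 ≈ 19235.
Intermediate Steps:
C(H) = -6 (C(H) = 3*(-2) = -6)
D(m) = -m
K(A) = -6
a(G, Z) = (21 + Z)/(-209 + G) (a(G, Z) = (Z + 21)/(G - 209) = (21 + Z)/(-209 + G))
a(K(D(5)), 109) - 1*(-19236) = (21 + 109)/(-209 - 6) - 1*(-19236) = 130/(-215) + 19236 = -1/215*130 + 19236 = -26/43 + 19236 = 827122/43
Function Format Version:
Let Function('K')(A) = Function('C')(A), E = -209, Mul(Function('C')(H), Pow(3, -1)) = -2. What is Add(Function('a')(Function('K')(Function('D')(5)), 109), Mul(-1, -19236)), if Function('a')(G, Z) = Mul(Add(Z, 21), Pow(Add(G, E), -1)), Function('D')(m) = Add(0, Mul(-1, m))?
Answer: Rational(827122, 43) ≈ 19235.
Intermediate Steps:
Function('C')(H) = -6 (Function('C')(H) = Mul(3, -2) = -6)
Function('D')(m) = Mul(-1, m)
Function('K')(A) = -6
Function('a')(G, Z) = Mul(Pow(Add(-209, G), -1), Add(21, Z)) (Function('a')(G, Z) = Mul(Add(Z, 21), Pow(Add(G, -209), -1)) = Mul(Add(21, Z), Pow(Add(-209, G), -1)) = Mul(Pow(Add(-209, G), -1), Add(21, Z)))
Add(Function('a')(Function('K')(Function('D')(5)), 109), Mul(-1, -19236)) = Add(Mul(Pow(Add(-209, -6), -1), Add(21, 109)), Mul(-1, -19236)) = Add(Mul(Pow(-215, -1), 130), 19236) = Add(Mul(Rational(-1, 215), 130), 19236) = Add(Rational(-26, 43), 19236) = Rational(827122, 43)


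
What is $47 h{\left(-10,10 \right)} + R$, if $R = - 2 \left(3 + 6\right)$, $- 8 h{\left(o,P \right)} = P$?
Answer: $- \frac{307}{4} \approx -76.75$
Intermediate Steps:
$h{\left(o,P \right)} = - \frac{P}{8}$
$R = -18$ ($R = \left(-2\right) 9 = -18$)
$47 h{\left(-10,10 \right)} + R = 47 \left(\left(- \frac{1}{8}\right) 10\right) - 18 = 47 \left(- \frac{5}{4}\right) - 18 = - \frac{235}{4} - 18 = - \frac{307}{4}$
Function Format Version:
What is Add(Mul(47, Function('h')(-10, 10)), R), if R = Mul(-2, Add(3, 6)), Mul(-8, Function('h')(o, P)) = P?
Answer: Rational(-307, 4) ≈ -76.750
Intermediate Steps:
Function('h')(o, P) = Mul(Rational(-1, 8), P)
R = -18 (R = Mul(-2, 9) = -18)
Add(Mul(47, Function('h')(-10, 10)), R) = Add(Mul(47, Mul(Rational(-1, 8), 10)), -18) = Add(Mul(47, Rational(-5, 4)), -18) = Add(Rational(-235, 4), -18) = Rational(-307, 4)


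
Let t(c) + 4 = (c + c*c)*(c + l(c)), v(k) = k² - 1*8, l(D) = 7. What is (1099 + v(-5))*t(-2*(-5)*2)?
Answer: 12650976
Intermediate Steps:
v(k) = -8 + k² (v(k) = k² - 8 = -8 + k²)
t(c) = -4 + (7 + c)*(c + c²) (t(c) = -4 + (c + c*c)*(c + 7) = -4 + (c + c²)*(7 + c) = -4 + (7 + c)*(c + c²))
(1099 + v(-5))*t(-2*(-5)*2) = (1099 + (-8 + (-5)²))*(-4 + (-2*(-5)*2)³ + 7*(-2*(-5)*2) + 8*(-2*(-5)*2)²) = (1099 + (-8 + 25))*(-4 + (10*2)³ + 7*(10*2) + 8*(10*2)²) = (1099 + 17)*(-4 + 20³ + 7*20 + 8*20²) = 1116*(-4 + 8000 + 140 + 8*400) = 1116*(-4 + 8000 + 140 + 3200) = 1116*11336 = 12650976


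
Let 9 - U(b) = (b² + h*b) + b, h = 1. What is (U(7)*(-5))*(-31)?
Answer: -8370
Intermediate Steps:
U(b) = 9 - b² - 2*b (U(b) = 9 - ((b² + 1*b) + b) = 9 - ((b² + b) + b) = 9 - ((b + b²) + b) = 9 - (b² + 2*b) = 9 + (-b² - 2*b) = 9 - b² - 2*b)
(U(7)*(-5))*(-31) = ((9 - 1*7² - 2*7)*(-5))*(-31) = ((9 - 1*49 - 14)*(-5))*(-31) = ((9 - 49 - 14)*(-5))*(-31) = -54*(-5)*(-31) = 270*(-31) = -8370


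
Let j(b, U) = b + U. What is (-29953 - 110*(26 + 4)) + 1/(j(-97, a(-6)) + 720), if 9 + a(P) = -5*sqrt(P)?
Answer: -6270617662/188573 + 5*I*sqrt(6)/377146 ≈ -33253.0 + 3.2474e-5*I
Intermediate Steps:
a(P) = -9 - 5*sqrt(P)
j(b, U) = U + b
(-29953 - 110*(26 + 4)) + 1/(j(-97, a(-6)) + 720) = (-29953 - 110*(26 + 4)) + 1/(((-9 - 5*I*sqrt(6)) - 97) + 720) = (-29953 - 110*30) + 1/(((-9 - 5*I*sqrt(6)) - 97) + 720) = (-29953 - 3300) + 1/(((-9 - 5*I*sqrt(6)) - 97) + 720) = -33253 + 1/((-106 - 5*I*sqrt(6)) + 720) = -33253 + 1/(614 - 5*I*sqrt(6))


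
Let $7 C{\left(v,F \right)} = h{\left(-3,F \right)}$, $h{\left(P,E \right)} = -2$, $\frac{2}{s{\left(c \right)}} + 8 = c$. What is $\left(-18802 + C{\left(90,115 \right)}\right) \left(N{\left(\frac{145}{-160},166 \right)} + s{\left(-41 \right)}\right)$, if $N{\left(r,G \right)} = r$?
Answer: $\frac{6107805}{343} \approx 17807.0$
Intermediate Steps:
$s{\left(c \right)} = \frac{2}{-8 + c}$
$C{\left(v,F \right)} = - \frac{2}{7}$ ($C{\left(v,F \right)} = \frac{1}{7} \left(-2\right) = - \frac{2}{7}$)
$\left(-18802 + C{\left(90,115 \right)}\right) \left(N{\left(\frac{145}{-160},166 \right)} + s{\left(-41 \right)}\right) = \left(-18802 - \frac{2}{7}\right) \left(\frac{145}{-160} + \frac{2}{-8 - 41}\right) = - \frac{131616 \left(145 \left(- \frac{1}{160}\right) + \frac{2}{-49}\right)}{7} = - \frac{131616 \left(- \frac{29}{32} + 2 \left(- \frac{1}{49}\right)\right)}{7} = - \frac{131616 \left(- \frac{29}{32} - \frac{2}{49}\right)}{7} = \left(- \frac{131616}{7}\right) \left(- \frac{1485}{1568}\right) = \frac{6107805}{343}$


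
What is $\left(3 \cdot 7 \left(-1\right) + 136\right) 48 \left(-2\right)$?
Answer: $-11040$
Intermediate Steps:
$\left(3 \cdot 7 \left(-1\right) + 136\right) 48 \left(-2\right) = \left(21 \left(-1\right) + 136\right) \left(-96\right) = \left(-21 + 136\right) \left(-96\right) = 115 \left(-96\right) = -11040$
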